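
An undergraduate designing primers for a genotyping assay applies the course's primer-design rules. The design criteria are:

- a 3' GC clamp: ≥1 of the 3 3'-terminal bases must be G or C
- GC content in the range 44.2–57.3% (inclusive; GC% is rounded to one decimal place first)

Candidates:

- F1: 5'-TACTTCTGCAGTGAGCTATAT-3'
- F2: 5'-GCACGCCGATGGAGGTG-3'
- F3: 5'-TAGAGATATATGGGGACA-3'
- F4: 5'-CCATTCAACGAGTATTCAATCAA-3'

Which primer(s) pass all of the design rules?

None of the candidates satisfy all criteria.

F1 (21 nt, A=5 T=8 G=4 C=4): 3' end TAT has 0 G/C, need ≥1 ✗; GC 8/21 = 38.1%, outside 44.2–57.3% ✗ — fails.
F2 (17 nt, A=3 T=2 G=8 C=4): 3' end GTG has 2 G/C ✓; GC 12/17 = 70.6%, outside 44.2–57.3% ✗ — fails.
F3 (18 nt, A=7 T=4 G=6 C=1): 3' end ACA has 1 G/C ✓; GC 7/18 = 38.9%, outside 44.2–57.3% ✗ — fails.
F4 (23 nt, A=9 T=6 G=2 C=6): 3' end CAA has 1 G/C ✓; GC 8/23 = 34.8%, outside 44.2–57.3% ✗ — fails.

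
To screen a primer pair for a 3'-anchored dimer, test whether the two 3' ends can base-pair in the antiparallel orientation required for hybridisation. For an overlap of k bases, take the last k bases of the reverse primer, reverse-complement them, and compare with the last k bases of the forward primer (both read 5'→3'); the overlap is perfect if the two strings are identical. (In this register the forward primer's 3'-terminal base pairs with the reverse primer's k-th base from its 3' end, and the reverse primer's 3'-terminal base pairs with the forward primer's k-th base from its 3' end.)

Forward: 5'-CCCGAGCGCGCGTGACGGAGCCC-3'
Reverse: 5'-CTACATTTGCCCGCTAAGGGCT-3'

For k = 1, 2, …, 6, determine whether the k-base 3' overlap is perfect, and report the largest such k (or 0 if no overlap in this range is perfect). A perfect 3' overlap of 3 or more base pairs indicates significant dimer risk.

Longest perfect overlap: 5 complementary base pairs; significant dimer risk (threshold 3).

Last 6 bases (5'→3') — forward …GAGCCC, reverse …AGGGCT.
Reverse complement of the reverse primer's last 6 bases: AGCCCT; its first k bases are the reverse complement of the reverse primer's last k bases, so a perfect k-base overlap needs the forward primer's last k bases to equal them.
Comparing (forward last k vs required): k=1: C vs A ✗; k=2: CC vs AG ✗; k=3: CCC vs AGC ✗; k=4: GCCC vs AGCC ✗; k=5: AGCCC vs AGCCC ✓; k=6: GAGCCC vs AGCCCT ✗.
Only k = 5 is perfect, so the longest perfect 3' overlap is 5.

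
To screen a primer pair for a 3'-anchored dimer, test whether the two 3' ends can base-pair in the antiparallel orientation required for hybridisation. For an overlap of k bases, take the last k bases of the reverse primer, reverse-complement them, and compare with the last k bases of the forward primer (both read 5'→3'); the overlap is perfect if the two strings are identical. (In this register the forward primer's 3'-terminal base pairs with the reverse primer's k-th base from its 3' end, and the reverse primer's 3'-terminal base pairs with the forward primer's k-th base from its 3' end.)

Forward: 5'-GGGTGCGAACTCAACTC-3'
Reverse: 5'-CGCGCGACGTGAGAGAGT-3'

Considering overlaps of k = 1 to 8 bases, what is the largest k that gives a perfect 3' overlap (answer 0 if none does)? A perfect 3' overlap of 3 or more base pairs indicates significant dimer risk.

Longest perfect overlap: 4 complementary base pairs; significant dimer risk (threshold 3).

Last 8 bases (5'→3') — forward …CTCAACTC, reverse …GAGAGAGT.
Reverse complement of the reverse primer's last 8 bases: ACTCTCTC; its first k bases are the reverse complement of the reverse primer's last k bases, so a perfect k-base overlap needs the forward primer's last k bases to equal them.
Comparing (forward last k vs required): k=1: C vs A ✗; k=2: TC vs AC ✗; k=3: CTC vs ACT ✗; k=4: ACTC vs ACTC ✓; k=5: AACTC vs ACTCT ✗; k=6: CAACTC vs ACTCTC ✗; k=7: TCAACTC vs ACTCTCT ✗; k=8: CTCAACTC vs ACTCTCTC ✗.
Only k = 4 is perfect, so the longest perfect 3' overlap is 4.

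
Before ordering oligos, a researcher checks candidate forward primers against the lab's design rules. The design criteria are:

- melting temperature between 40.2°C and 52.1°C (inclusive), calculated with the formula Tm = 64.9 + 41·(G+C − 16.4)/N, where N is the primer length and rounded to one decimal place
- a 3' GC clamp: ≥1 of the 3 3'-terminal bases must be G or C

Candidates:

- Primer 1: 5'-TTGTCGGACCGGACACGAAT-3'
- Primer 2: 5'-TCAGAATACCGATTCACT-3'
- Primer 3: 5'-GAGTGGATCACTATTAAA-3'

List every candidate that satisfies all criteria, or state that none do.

Primer 2 only.

Primer 1 (20 nt, A=5 T=4 G=6 C=5): Tm = 64.9 + 41·(11 − 16.4)/20 = 53.8°C, outside 40.2–52.1°C ✗; 3' end AAT has 0 G/C, need ≥1 ✗ — fails.
Primer 2 (18 nt, A=6 T=5 G=2 C=5): Tm = 64.9 + 41·(7 − 16.4)/18 = 43.5°C ✓; 3' end ACT has 1 G/C ✓ — passes.
Primer 3 (18 nt, A=7 T=5 G=4 C=2): Tm = 64.9 + 41·(6 − 16.4)/18 = 41.2°C ✓; 3' end AAA has 0 G/C, need ≥1 ✗ — fails.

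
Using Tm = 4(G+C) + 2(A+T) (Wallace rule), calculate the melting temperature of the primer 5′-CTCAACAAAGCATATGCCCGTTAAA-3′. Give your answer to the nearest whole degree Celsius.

Base counts: A=10, T=5, G=3, C=7 (length 25).
Tm = 2·(10+5) + 4·(3+7) = 2·15 + 4·10 = 30 + 40 = 70°C.

70°C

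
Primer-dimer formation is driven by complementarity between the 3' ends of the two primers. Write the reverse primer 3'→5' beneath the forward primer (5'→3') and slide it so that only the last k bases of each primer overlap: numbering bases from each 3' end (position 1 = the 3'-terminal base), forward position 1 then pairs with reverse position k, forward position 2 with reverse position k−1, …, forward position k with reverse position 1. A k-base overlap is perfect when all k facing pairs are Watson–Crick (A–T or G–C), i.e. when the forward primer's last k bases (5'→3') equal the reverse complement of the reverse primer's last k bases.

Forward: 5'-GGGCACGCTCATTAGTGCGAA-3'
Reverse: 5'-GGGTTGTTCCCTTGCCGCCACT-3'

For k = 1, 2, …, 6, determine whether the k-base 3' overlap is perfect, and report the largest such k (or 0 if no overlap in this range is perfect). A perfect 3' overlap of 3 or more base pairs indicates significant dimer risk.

Last 6 bases (5'→3') — forward …TGCGAA, reverse …GCCACT.
Reverse complement of the reverse primer's last 6 bases: AGTGGC; its first k bases are the reverse complement of the reverse primer's last k bases, so a perfect k-base overlap needs the forward primer's last k bases to equal them.
Comparing (forward last k vs required): k=1: A vs A ✓; k=2: AA vs AG ✗; k=3: GAA vs AGT ✗; k=4: CGAA vs AGTG ✗; k=5: GCGAA vs AGTGG ✗; k=6: TGCGAA vs AGTGGC ✗.
Only k = 1 is perfect, so the longest perfect 3' overlap is 1.

Longest perfect overlap: 1 complementary base pair; below the dimer-risk threshold (threshold 3).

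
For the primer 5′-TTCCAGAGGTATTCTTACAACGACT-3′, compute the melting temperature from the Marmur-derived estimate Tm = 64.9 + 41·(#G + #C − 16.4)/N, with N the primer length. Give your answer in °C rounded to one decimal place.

54.4°C

Base counts: A=7, T=8, G=4, C=6; G+C = 10, N = 25.
Tm = 64.9 + 41·(10 − 16.4)/25 = 64.9 + -262.40/25 = 54.4°C.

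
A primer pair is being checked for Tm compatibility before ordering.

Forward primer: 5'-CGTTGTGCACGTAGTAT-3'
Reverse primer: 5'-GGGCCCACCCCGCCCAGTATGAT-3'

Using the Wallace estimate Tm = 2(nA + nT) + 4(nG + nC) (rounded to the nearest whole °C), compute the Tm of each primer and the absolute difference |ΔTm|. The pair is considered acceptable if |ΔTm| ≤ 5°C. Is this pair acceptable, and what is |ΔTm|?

|ΔTm| = 28°C; the pair is not acceptable.

Forward: A=3 T=6 G=5 C=3 → Tm = 2·9 + 4·8 = 50°C.
Reverse: A=4 T=3 G=6 C=10 → Tm = 2·7 + 4·16 = 78°C.
|ΔTm| = |50 − 78| = 28°C, > 5°C.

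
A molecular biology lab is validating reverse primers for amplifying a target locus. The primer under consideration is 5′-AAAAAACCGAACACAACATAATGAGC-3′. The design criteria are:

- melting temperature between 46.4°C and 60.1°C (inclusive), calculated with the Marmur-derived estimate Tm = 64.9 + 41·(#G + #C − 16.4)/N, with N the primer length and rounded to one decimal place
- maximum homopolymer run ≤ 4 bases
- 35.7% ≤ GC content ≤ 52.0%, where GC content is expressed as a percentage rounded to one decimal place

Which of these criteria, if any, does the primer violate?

Base counts: A=15, T=2, G=3, C=6 (length 26).
Tm: Tm = 64.9 + 41·(9 − 16.4)/26 = 53.2°C ✓
homopolymer run: longest run = 6, exceeds 4 ✗
GC content: GC 9/26 = 34.6%, outside 35.7–52.0% ✗

Fails: homopolymer run, GC content.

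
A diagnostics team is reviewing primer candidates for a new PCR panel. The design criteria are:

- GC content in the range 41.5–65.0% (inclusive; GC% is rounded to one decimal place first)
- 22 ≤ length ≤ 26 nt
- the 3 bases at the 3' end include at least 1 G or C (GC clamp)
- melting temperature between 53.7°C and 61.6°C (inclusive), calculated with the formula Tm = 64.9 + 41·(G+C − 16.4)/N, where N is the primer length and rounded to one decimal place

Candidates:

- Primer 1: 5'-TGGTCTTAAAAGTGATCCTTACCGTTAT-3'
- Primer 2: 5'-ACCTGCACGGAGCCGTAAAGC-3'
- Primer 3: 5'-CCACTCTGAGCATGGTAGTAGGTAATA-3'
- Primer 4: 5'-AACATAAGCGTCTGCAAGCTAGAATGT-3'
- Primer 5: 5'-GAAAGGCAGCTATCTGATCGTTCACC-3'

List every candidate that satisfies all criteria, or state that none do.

Primer 5 only.

Primer 1 (28 nt, A=7 T=11 G=5 C=5): GC 10/28 = 35.7%, outside 41.5–65.0% ✗; length 28, outside 22–26 ✗; 3' end TAT has 0 G/C, need ≥1 ✗; Tm = 64.9 + 41·(10 − 16.4)/28 = 55.5°C ✓ — fails.
Primer 2 (21 nt, A=6 T=2 G=6 C=7): GC 13/21 = 61.9% ✓; length 21, outside 22–26 ✗; 3' end AGC has 2 G/C ✓; Tm = 64.9 + 41·(13 − 16.4)/21 = 58.3°C ✓ — fails.
Primer 3 (27 nt, A=8 T=7 G=7 C=5): GC 12/27 = 44.4% ✓; length 27, outside 22–26 ✗; 3' end ATA has 0 G/C, need ≥1 ✗; Tm = 64.9 + 41·(12 − 16.4)/27 = 58.2°C ✓ — fails.
Primer 4 (27 nt, A=10 T=6 G=6 C=5): GC 11/27 = 40.7%, outside 41.5–65.0% ✗; length 27, outside 22–26 ✗; 3' end TGT has 1 G/C ✓; Tm = 64.9 + 41·(11 − 16.4)/27 = 56.7°C ✓ — fails.
Primer 5 (26 nt, A=7 T=6 G=6 C=7): GC 13/26 = 50.0% ✓; length 26 ✓; 3' end ACC has 2 G/C ✓; Tm = 64.9 + 41·(13 − 16.4)/26 = 59.5°C ✓ — passes.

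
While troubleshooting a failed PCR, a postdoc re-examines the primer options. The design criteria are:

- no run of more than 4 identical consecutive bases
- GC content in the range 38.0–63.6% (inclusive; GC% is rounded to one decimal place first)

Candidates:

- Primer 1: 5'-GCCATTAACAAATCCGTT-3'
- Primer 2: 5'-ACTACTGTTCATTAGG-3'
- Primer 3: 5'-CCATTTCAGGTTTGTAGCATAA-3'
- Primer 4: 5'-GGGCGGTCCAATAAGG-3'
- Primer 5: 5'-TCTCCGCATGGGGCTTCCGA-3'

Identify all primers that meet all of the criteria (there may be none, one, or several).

Primer 1 (18 nt, A=6 T=5 G=2 C=5): longest run = 3 ✓; GC 7/18 = 38.9% ✓ — passes.
Primer 2 (16 nt, A=4 T=6 G=3 C=3): longest run = 2 ✓; GC 6/16 = 37.5%, outside 38.0–63.6% ✗ — fails.
Primer 3 (22 nt, A=6 T=8 G=4 C=4): longest run = 3 ✓; GC 8/22 = 36.4%, outside 38.0–63.6% ✗ — fails.
Primer 4 (16 nt, A=4 T=2 G=7 C=3): longest run = 3 ✓; GC 10/16 = 62.5% ✓ — passes.
Primer 5 (20 nt, A=2 T=5 G=6 C=7): longest run = 4 ✓; GC 13/20 = 65.0%, outside 38.0–63.6% ✗ — fails.

Primer 1 and Primer 4.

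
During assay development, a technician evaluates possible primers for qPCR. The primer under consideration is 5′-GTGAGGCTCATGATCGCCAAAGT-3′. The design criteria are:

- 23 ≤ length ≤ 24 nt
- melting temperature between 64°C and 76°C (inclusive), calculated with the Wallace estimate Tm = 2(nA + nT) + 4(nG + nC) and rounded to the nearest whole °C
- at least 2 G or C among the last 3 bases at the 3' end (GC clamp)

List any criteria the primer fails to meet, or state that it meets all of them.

Base counts: A=6, T=5, G=7, C=5 (length 23).
length: length 23 ✓
Tm: Tm = 2·11 + 4·12 = 70°C ✓
GC clamp: 3' end AGT has 1 G/C, need ≥2 ✗

Fails: GC clamp.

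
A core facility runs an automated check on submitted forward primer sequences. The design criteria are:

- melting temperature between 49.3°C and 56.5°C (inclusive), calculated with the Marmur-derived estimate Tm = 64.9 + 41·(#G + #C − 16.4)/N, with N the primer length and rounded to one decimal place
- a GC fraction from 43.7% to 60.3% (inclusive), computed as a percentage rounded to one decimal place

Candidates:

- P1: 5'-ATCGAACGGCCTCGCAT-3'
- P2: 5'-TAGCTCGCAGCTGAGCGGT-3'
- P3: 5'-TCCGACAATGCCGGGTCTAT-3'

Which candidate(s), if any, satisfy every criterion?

P1 (17 nt, A=4 T=3 G=4 C=6): Tm = 64.9 + 41·(10 − 16.4)/17 = 49.5°C ✓; GC 10/17 = 58.8% ✓ — passes.
P2 (19 nt, A=3 T=4 G=7 C=5): Tm = 64.9 + 41·(12 − 16.4)/19 = 55.4°C ✓; GC 12/19 = 63.2%, outside 43.7–60.3% ✗ — fails.
P3 (20 nt, A=4 T=5 G=5 C=6): Tm = 64.9 + 41·(11 − 16.4)/20 = 53.8°C ✓; GC 11/20 = 55.0% ✓ — passes.

P1 and P3.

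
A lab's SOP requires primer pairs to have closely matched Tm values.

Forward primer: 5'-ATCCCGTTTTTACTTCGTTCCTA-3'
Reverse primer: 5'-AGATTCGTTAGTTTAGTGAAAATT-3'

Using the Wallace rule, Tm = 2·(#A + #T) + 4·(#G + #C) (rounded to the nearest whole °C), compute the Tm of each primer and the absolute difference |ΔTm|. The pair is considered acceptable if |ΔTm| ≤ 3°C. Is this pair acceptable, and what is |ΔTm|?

|ΔTm| = 4°C; the pair is not acceptable.

Forward: A=3 T=11 G=2 C=7 → Tm = 2·14 + 4·9 = 64°C.
Reverse: A=8 T=10 G=5 C=1 → Tm = 2·18 + 4·6 = 60°C.
|ΔTm| = |64 − 60| = 4°C, > 3°C.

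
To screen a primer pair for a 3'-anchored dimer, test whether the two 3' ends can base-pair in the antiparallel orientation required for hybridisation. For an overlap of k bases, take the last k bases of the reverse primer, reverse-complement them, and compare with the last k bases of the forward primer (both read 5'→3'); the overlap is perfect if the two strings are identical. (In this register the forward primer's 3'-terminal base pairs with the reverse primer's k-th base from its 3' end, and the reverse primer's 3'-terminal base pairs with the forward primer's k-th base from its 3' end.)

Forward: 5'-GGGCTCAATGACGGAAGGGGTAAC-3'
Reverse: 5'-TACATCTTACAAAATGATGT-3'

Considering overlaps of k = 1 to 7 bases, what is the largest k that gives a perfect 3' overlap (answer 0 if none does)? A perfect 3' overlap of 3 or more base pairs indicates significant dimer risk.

Longest perfect overlap: 2 complementary base pairs; below the dimer-risk threshold (threshold 3).

Last 7 bases (5'→3') — forward …GGGTAAC, reverse …ATGATGT.
Reverse complement of the reverse primer's last 7 bases: ACATCAT; its first k bases are the reverse complement of the reverse primer's last k bases, so a perfect k-base overlap needs the forward primer's last k bases to equal them.
Comparing (forward last k vs required): k=1: C vs A ✗; k=2: AC vs AC ✓; k=3: AAC vs ACA ✗; k=4: TAAC vs ACAT ✗; k=5: GTAAC vs ACATC ✗; k=6: GGTAAC vs ACATCA ✗; k=7: GGGTAAC vs ACATCAT ✗.
Only k = 2 is perfect, so the longest perfect 3' overlap is 2.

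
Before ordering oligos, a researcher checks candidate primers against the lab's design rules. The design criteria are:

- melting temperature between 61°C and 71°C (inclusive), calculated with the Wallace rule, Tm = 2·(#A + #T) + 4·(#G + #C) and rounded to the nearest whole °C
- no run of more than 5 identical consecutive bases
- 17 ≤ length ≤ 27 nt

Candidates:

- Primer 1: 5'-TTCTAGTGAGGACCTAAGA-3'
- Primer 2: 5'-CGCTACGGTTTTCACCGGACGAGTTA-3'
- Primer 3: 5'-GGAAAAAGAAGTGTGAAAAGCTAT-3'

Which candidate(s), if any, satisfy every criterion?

Primer 1 (19 nt, A=6 T=5 G=5 C=3): Tm = 2·11 + 4·8 = 54°C, outside 61–71°C ✗; longest run = 2 ✓; length 19 ✓ — fails.
Primer 2 (26 nt, A=5 T=7 G=7 C=7): Tm = 2·12 + 4·14 = 80°C, outside 61–71°C ✗; longest run = 4 ✓; length 26 ✓ — fails.
Primer 3 (24 nt, A=12 T=4 G=7 C=1): Tm = 2·16 + 4·8 = 64°C ✓; longest run = 5 ✓; length 24 ✓ — passes.

Primer 3 only.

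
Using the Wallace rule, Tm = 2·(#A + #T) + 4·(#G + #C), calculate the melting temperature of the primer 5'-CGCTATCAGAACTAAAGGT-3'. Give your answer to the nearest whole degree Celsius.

Base counts: A=7, T=4, G=4, C=4 (length 19).
Tm = 2·(7+4) + 4·(4+4) = 2·11 + 4·8 = 22 + 32 = 54°C.

54°C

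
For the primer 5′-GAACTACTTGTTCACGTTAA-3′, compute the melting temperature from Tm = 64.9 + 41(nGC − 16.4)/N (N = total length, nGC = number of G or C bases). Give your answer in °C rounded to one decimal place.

Base counts: A=6, T=7, G=3, C=4; G+C = 7, N = 20.
Tm = 64.9 + 41·(7 − 16.4)/20 = 64.9 + -385.40/20 = 45.6°C.

45.6°C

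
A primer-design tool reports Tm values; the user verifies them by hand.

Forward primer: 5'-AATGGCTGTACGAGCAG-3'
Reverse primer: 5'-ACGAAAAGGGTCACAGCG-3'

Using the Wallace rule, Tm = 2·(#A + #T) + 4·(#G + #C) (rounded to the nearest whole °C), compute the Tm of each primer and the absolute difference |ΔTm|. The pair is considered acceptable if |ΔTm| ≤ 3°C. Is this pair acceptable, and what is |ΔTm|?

Forward: A=5 T=3 G=6 C=3 → Tm = 2·8 + 4·9 = 52°C.
Reverse: A=7 T=1 G=6 C=4 → Tm = 2·8 + 4·10 = 56°C.
|ΔTm| = |52 − 56| = 4°C, > 3°C.

|ΔTm| = 4°C; the pair is not acceptable.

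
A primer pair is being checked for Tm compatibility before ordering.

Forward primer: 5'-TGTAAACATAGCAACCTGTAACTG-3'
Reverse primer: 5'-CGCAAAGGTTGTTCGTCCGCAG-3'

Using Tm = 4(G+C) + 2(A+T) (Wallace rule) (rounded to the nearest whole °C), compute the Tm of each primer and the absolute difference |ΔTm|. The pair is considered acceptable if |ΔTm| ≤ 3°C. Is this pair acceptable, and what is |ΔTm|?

Forward: A=9 T=6 G=4 C=5 → Tm = 2·15 + 4·9 = 66°C.
Reverse: A=4 T=5 G=7 C=6 → Tm = 2·9 + 4·13 = 70°C.
|ΔTm| = |66 − 70| = 4°C, > 3°C.

|ΔTm| = 4°C; the pair is not acceptable.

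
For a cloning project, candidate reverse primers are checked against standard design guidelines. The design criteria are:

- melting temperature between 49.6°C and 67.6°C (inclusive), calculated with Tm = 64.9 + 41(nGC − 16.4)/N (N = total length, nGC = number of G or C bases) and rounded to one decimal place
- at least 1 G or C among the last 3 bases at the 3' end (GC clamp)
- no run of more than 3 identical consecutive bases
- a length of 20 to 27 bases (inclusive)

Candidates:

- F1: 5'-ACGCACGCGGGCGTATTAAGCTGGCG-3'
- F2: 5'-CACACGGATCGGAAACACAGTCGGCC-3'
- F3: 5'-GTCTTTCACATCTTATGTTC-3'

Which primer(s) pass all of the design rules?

F1 and F2.

F1 (26 nt, A=5 T=4 G=10 C=7): Tm = 64.9 + 41·(17 − 16.4)/26 = 65.8°C ✓; 3' end GCG has 3 G/C ✓; longest run = 3 ✓; length 26 ✓ — passes.
F2 (26 nt, A=8 T=2 G=7 C=9): Tm = 64.9 + 41·(16 − 16.4)/26 = 64.3°C ✓; 3' end GCC has 3 G/C ✓; longest run = 3 ✓; length 26 ✓ — passes.
F3 (20 nt, A=3 T=10 G=2 C=5): Tm = 64.9 + 41·(7 − 16.4)/20 = 45.6°C, outside 49.6–67.6°C ✗; 3' end TTC has 1 G/C ✓; longest run = 3 ✓; length 20 ✓ — fails.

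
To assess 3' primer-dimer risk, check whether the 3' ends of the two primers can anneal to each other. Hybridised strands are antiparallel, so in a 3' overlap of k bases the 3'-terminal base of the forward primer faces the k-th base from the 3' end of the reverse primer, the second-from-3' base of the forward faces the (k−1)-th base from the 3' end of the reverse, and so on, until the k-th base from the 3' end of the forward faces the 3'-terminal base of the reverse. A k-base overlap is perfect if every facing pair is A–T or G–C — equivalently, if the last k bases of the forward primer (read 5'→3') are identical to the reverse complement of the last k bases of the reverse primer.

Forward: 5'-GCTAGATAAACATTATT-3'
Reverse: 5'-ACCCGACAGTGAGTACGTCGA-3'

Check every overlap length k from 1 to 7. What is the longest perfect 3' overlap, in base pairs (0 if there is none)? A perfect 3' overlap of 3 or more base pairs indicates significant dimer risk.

Longest perfect overlap: 1 complementary base pair; below the dimer-risk threshold (threshold 3).

Last 7 bases (5'→3') — forward …CATTATT, reverse …ACGTCGA.
Reverse complement of the reverse primer's last 7 bases: TCGACGT; its first k bases are the reverse complement of the reverse primer's last k bases, so a perfect k-base overlap needs the forward primer's last k bases to equal them.
Comparing (forward last k vs required): k=1: T vs T ✓; k=2: TT vs TC ✗; k=3: ATT vs TCG ✗; k=4: TATT vs TCGA ✗; k=5: TTATT vs TCGAC ✗; k=6: ATTATT vs TCGACG ✗; k=7: CATTATT vs TCGACGT ✗.
Only k = 1 is perfect, so the longest perfect 3' overlap is 1.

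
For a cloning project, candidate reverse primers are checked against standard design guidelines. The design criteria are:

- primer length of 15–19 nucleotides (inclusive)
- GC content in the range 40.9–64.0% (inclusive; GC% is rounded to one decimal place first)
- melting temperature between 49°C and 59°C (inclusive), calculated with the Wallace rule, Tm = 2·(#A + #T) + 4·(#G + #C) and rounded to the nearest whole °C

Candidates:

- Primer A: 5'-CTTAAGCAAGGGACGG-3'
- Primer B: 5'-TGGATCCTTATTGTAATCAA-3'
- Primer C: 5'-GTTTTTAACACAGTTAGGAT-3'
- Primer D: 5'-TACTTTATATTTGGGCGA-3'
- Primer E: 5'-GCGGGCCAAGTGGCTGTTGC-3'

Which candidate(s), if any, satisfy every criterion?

Primer A only.

Primer A (16 nt, A=5 T=2 G=6 C=3): length 16 ✓; GC 9/16 = 56.3% ✓; Tm = 2·7 + 4·9 = 50°C ✓ — passes.
Primer B (20 nt, A=6 T=8 G=3 C=3): length 20, outside 15–19 ✗; GC 6/20 = 30.0%, outside 40.9–64.0% ✗; Tm = 2·14 + 4·6 = 52°C ✓ — fails.
Primer C (20 nt, A=6 T=8 G=4 C=2): length 20, outside 15–19 ✗; GC 6/20 = 30.0%, outside 40.9–64.0% ✗; Tm = 2·14 + 4·6 = 52°C ✓ — fails.
Primer D (18 nt, A=4 T=8 G=4 C=2): length 18 ✓; GC 6/18 = 33.3%, outside 40.9–64.0% ✗; Tm = 2·12 + 4·6 = 48°C, outside 49–59°C ✗ — fails.
Primer E (20 nt, A=2 T=4 G=9 C=5): length 20, outside 15–19 ✗; GC 14/20 = 70.0%, outside 40.9–64.0% ✗; Tm = 2·6 + 4·14 = 68°C, outside 49–59°C ✗ — fails.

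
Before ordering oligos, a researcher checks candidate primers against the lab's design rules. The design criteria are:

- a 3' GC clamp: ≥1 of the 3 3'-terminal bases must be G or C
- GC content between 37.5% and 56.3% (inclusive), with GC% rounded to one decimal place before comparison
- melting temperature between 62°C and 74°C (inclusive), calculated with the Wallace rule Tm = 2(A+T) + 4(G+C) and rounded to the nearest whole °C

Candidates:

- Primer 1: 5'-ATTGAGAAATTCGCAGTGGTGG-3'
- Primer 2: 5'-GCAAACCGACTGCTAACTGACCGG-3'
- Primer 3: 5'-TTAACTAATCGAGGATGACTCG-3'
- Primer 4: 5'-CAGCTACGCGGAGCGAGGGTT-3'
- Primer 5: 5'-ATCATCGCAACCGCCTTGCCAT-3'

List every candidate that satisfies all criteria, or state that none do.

Primer 1 (22 nt, A=6 T=6 G=8 C=2): 3' end TGG has 2 G/C ✓; GC 10/22 = 45.5% ✓; Tm = 2·12 + 4·10 = 64°C ✓ — passes.
Primer 2 (24 nt, A=7 T=3 G=6 C=8): 3' end CGG has 3 G/C ✓; GC 14/24 = 58.3%, outside 37.5–56.3% ✗; Tm = 2·10 + 4·14 = 76°C, outside 62–74°C ✗ — fails.
Primer 3 (22 nt, A=7 T=6 G=5 C=4): 3' end TCG has 2 G/C ✓; GC 9/22 = 40.9% ✓; Tm = 2·13 + 4·9 = 62°C ✓ — passes.
Primer 4 (21 nt, A=4 T=3 G=9 C=5): 3' end GTT has 1 G/C ✓; GC 14/21 = 66.7%, outside 37.5–56.3% ✗; Tm = 2·7 + 4·14 = 70°C ✓ — fails.
Primer 5 (22 nt, A=5 T=5 G=3 C=9): 3' end CAT has 1 G/C ✓; GC 12/22 = 54.5% ✓; Tm = 2·10 + 4·12 = 68°C ✓ — passes.

Primer 1, Primer 3 and Primer 5.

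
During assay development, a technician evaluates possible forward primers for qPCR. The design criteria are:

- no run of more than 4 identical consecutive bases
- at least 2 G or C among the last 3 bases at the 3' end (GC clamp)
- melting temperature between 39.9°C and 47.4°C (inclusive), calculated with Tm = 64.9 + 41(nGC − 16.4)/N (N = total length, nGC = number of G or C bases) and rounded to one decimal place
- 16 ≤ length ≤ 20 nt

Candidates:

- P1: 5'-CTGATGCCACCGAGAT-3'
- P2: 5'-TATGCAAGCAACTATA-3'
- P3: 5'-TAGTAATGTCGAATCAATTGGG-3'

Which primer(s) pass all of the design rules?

None of the candidates satisfy all criteria.

P1 (16 nt, A=4 T=3 G=4 C=5): longest run = 2 ✓; 3' end GAT has 1 G/C, need ≥2 ✗; Tm = 64.9 + 41·(9 − 16.4)/16 = 45.9°C ✓; length 16 ✓ — fails.
P2 (16 nt, A=7 T=4 G=2 C=3): longest run = 2 ✓; 3' end ATA has 0 G/C, need ≥2 ✗; Tm = 64.9 + 41·(5 − 16.4)/16 = 35.7°C, outside 39.9–47.4°C ✗; length 16 ✓ — fails.
P3 (22 nt, A=7 T=7 G=6 C=2): longest run = 3 ✓; 3' end GGG has 3 G/C ✓; Tm = 64.9 + 41·(8 − 16.4)/22 = 49.2°C, outside 39.9–47.4°C ✗; length 22, outside 16–20 ✗ — fails.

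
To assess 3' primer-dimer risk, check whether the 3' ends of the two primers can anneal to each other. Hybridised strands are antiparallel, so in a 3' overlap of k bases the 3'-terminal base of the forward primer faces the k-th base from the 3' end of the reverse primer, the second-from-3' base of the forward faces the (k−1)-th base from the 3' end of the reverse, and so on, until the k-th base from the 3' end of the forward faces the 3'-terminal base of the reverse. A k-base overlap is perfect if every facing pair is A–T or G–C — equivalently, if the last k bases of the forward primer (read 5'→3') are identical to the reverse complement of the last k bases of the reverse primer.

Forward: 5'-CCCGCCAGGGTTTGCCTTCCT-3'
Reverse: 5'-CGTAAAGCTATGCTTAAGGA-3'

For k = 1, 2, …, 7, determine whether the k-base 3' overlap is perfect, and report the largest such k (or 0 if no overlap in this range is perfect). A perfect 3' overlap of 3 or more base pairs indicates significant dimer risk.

Longest perfect overlap: 4 complementary base pairs; significant dimer risk (threshold 3).

Last 7 bases (5'→3') — forward …CCTTCCT, reverse …TTAAGGA.
Reverse complement of the reverse primer's last 7 bases: TCCTTAA; its first k bases are the reverse complement of the reverse primer's last k bases, so a perfect k-base overlap needs the forward primer's last k bases to equal them.
Comparing (forward last k vs required): k=1: T vs T ✓; k=2: CT vs TC ✗; k=3: CCT vs TCC ✗; k=4: TCCT vs TCCT ✓; k=5: TTCCT vs TCCTT ✗; k=6: CTTCCT vs TCCTTA ✗; k=7: CCTTCCT vs TCCTTAA ✗.
Perfect overlaps at k = 1, 4; the largest is 4.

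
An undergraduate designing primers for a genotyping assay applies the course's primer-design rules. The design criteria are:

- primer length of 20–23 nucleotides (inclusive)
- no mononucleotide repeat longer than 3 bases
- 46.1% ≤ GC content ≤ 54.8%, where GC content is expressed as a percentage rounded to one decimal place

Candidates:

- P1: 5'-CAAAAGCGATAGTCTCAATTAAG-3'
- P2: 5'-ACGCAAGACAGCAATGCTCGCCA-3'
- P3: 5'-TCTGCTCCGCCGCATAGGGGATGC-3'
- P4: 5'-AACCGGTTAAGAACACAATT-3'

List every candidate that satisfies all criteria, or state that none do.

P1 (23 nt, A=10 T=5 G=4 C=4): length 23 ✓; longest run = 4, exceeds 3 ✗; GC 8/23 = 34.8%, outside 46.1–54.8% ✗ — fails.
P2 (23 nt, A=8 T=2 G=5 C=8): length 23 ✓; longest run = 2 ✓; GC 13/23 = 56.5%, outside 46.1–54.8% ✗ — fails.
P3 (24 nt, A=3 T=5 G=8 C=8): length 24, outside 20–23 ✗; longest run = 4, exceeds 3 ✗; GC 16/24 = 66.7%, outside 46.1–54.8% ✗ — fails.
P4 (20 nt, A=9 T=4 G=3 C=4): length 20 ✓; longest run = 2 ✓; GC 7/20 = 35.0%, outside 46.1–54.8% ✗ — fails.

None of the candidates satisfy all criteria.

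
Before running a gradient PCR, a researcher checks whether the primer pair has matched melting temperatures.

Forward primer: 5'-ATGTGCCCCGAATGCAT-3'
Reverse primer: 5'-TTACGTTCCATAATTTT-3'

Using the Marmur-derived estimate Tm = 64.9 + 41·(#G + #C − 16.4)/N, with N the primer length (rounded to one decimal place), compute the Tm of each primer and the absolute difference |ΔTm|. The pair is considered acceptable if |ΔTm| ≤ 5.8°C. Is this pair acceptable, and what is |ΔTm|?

|ΔTm| = 12.1°C; the pair is not acceptable.

Forward: G+C = 9, N = 17 → Tm = 64.9 + 41·(9 − 16.4)/17 = 47.1°C.
Reverse: G+C = 4, N = 17 → Tm = 64.9 + 41·(4 − 16.4)/17 = 35.0°C.
|ΔTm| = |47.1 − 35.0| = 12.1°C, > 5.8°C.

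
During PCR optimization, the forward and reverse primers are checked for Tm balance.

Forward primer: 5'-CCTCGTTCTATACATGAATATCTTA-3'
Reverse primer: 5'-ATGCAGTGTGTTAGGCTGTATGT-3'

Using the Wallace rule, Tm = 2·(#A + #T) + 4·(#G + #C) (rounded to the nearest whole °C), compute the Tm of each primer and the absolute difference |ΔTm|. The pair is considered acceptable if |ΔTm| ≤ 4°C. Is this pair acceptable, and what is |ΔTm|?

Forward: A=7 T=10 G=2 C=6 → Tm = 2·17 + 4·8 = 66°C.
Reverse: A=4 T=9 G=8 C=2 → Tm = 2·13 + 4·10 = 66°C.
|ΔTm| = |66 − 66| = 0°C, ≤ 4°C.

|ΔTm| = 0°C; the pair is acceptable.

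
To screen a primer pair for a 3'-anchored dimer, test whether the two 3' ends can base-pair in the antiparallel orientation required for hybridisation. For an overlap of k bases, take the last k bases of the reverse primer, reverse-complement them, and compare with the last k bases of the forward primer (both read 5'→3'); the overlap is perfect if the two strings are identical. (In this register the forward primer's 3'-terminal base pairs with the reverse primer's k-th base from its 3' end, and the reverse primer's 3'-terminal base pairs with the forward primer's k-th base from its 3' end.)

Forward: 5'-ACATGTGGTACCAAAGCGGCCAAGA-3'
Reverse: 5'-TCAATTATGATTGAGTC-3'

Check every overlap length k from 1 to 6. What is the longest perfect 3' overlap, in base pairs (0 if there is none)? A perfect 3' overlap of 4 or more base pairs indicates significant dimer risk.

Last 6 bases (5'→3') — forward …CCAAGA, reverse …TGAGTC.
Reverse complement of the reverse primer's last 6 bases: GACTCA; its first k bases are the reverse complement of the reverse primer's last k bases, so a perfect k-base overlap needs the forward primer's last k bases to equal them.
Comparing (forward last k vs required): k=1: A vs G ✗; k=2: GA vs GA ✓; k=3: AGA vs GAC ✗; k=4: AAGA vs GACT ✗; k=5: CAAGA vs GACTC ✗; k=6: CCAAGA vs GACTCA ✗.
Only k = 2 is perfect, so the longest perfect 3' overlap is 2.

Longest perfect overlap: 2 complementary base pairs; below the dimer-risk threshold (threshold 4).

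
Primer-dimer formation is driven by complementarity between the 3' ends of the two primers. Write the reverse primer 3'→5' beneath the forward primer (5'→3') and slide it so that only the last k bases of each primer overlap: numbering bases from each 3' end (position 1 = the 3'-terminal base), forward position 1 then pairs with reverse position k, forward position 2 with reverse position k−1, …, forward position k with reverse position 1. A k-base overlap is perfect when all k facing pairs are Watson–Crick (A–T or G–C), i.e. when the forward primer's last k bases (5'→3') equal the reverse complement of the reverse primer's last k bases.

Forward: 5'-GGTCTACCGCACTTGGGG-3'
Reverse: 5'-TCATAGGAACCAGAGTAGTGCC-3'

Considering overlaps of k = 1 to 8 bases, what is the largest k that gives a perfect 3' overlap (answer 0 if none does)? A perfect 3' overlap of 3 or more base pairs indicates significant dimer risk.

Last 8 bases (5'→3') — forward …ACTTGGGG, reverse …GTAGTGCC.
Reverse complement of the reverse primer's last 8 bases: GGCACTAC; its first k bases are the reverse complement of the reverse primer's last k bases, so a perfect k-base overlap needs the forward primer's last k bases to equal them.
Comparing (forward last k vs required): k=1: G vs G ✓; k=2: GG vs GG ✓; k=3: GGG vs GGC ✗; k=4: GGGG vs GGCA ✗; k=5: TGGGG vs GGCAC ✗; k=6: TTGGGG vs GGCACT ✗; k=7: CTTGGGG vs GGCACTA ✗; k=8: ACTTGGGG vs GGCACTAC ✗.
Perfect overlaps at k = 1, 2; the largest is 2.

Longest perfect overlap: 2 complementary base pairs; below the dimer-risk threshold (threshold 3).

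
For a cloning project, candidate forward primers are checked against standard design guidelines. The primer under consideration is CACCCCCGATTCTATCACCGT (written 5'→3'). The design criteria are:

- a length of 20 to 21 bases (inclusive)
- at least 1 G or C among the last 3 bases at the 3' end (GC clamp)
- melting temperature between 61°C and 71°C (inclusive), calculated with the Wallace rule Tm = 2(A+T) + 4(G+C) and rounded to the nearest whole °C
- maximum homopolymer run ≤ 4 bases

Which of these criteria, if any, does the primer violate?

Fails: homopolymer run.

Base counts: A=4, T=5, G=2, C=10 (length 21).
length: length 21 ✓
GC clamp: 3' end CGT has 2 G/C ✓
Tm: Tm = 2·9 + 4·12 = 66°C ✓
homopolymer run: longest run = 5, exceeds 4 ✗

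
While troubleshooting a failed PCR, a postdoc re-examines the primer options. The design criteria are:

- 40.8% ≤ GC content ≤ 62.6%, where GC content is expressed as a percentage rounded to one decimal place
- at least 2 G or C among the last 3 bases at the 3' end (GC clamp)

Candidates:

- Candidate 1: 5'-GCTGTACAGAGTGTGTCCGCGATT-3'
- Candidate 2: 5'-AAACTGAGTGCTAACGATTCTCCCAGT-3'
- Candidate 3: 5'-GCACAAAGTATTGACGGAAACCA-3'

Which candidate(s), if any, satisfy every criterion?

Candidate 3 only.

Candidate 1 (24 nt, A=4 T=7 G=8 C=5): GC 13/24 = 54.2% ✓; 3' end ATT has 0 G/C, need ≥2 ✗ — fails.
Candidate 2 (27 nt, A=8 T=7 G=5 C=7): GC 12/27 = 44.4% ✓; 3' end AGT has 1 G/C, need ≥2 ✗ — fails.
Candidate 3 (23 nt, A=10 T=3 G=5 C=5): GC 10/23 = 43.5% ✓; 3' end CCA has 2 G/C ✓ — passes.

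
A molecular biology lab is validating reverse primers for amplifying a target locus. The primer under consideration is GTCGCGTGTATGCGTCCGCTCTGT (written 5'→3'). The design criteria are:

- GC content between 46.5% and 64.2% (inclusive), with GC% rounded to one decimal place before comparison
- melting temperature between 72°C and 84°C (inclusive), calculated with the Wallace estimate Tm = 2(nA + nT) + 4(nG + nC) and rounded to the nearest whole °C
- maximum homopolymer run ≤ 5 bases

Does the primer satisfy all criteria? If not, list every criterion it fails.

Base counts: A=1, T=8, G=8, C=7 (length 24).
GC content: GC 15/24 = 62.5% ✓
Tm: Tm = 2·9 + 4·15 = 78°C ✓
homopolymer run: longest run = 2 ✓

Meets all criteria.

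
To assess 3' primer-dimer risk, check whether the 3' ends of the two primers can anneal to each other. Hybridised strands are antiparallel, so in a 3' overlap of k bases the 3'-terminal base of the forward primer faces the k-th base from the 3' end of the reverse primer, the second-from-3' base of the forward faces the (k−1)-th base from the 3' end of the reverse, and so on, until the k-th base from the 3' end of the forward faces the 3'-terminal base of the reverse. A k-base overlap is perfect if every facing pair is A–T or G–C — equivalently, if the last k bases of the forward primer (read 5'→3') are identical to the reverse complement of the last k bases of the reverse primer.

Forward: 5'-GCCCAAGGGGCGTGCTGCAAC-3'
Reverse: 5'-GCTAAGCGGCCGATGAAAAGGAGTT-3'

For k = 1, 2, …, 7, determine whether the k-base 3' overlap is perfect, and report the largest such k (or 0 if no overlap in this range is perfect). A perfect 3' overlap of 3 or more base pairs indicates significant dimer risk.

Longest perfect overlap: 3 complementary base pairs; significant dimer risk (threshold 3).

Last 7 bases (5'→3') — forward …CTGCAAC, reverse …AGGAGTT.
Reverse complement of the reverse primer's last 7 bases: AACTCCT; its first k bases are the reverse complement of the reverse primer's last k bases, so a perfect k-base overlap needs the forward primer's last k bases to equal them.
Comparing (forward last k vs required): k=1: C vs A ✗; k=2: AC vs AA ✗; k=3: AAC vs AAC ✓; k=4: CAAC vs AACT ✗; k=5: GCAAC vs AACTC ✗; k=6: TGCAAC vs AACTCC ✗; k=7: CTGCAAC vs AACTCCT ✗.
Only k = 3 is perfect, so the longest perfect 3' overlap is 3.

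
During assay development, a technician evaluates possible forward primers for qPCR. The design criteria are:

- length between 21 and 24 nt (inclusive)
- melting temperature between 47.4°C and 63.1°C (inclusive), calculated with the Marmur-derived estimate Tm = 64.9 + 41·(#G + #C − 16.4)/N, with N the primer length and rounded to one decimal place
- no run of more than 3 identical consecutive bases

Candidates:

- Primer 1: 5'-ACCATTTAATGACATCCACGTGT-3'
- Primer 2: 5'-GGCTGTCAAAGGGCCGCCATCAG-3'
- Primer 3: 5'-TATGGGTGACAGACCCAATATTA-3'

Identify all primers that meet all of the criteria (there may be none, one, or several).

Primer 1 (23 nt, A=7 T=7 G=3 C=6): length 23 ✓; Tm = 64.9 + 41·(9 − 16.4)/23 = 51.7°C ✓; longest run = 3 ✓ — passes.
Primer 2 (23 nt, A=5 T=3 G=8 C=7): length 23 ✓; Tm = 64.9 + 41·(15 − 16.4)/23 = 62.4°C ✓; longest run = 3 ✓ — passes.
Primer 3 (23 nt, A=8 T=6 G=5 C=4): length 23 ✓; Tm = 64.9 + 41·(9 − 16.4)/23 = 51.7°C ✓; longest run = 3 ✓ — passes.

Primer 1, Primer 2 and Primer 3.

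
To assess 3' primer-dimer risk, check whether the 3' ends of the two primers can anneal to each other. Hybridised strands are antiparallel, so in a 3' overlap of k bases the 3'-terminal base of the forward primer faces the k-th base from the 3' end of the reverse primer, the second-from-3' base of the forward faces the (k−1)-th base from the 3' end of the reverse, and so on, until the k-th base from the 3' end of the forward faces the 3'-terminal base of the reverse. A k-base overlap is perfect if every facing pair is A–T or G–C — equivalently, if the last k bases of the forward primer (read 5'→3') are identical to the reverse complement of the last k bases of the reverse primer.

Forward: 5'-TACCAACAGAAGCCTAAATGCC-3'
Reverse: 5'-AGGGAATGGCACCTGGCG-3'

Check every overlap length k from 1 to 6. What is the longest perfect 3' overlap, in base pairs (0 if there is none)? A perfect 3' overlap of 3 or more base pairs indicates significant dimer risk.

Longest perfect overlap: 1 complementary base pair; below the dimer-risk threshold (threshold 3).

Last 6 bases (5'→3') — forward …AATGCC, reverse …CTGGCG.
Reverse complement of the reverse primer's last 6 bases: CGCCAG; its first k bases are the reverse complement of the reverse primer's last k bases, so a perfect k-base overlap needs the forward primer's last k bases to equal them.
Comparing (forward last k vs required): k=1: C vs C ✓; k=2: CC vs CG ✗; k=3: GCC vs CGC ✗; k=4: TGCC vs CGCC ✗; k=5: ATGCC vs CGCCA ✗; k=6: AATGCC vs CGCCAG ✗.
Only k = 1 is perfect, so the longest perfect 3' overlap is 1.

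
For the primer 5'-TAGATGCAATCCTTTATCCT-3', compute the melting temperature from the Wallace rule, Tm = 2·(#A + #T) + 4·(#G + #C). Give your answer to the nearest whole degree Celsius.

54°C

Base counts: A=5, T=8, G=2, C=5 (length 20).
Tm = 2·(5+8) + 4·(2+5) = 2·13 + 4·7 = 26 + 28 = 54°C.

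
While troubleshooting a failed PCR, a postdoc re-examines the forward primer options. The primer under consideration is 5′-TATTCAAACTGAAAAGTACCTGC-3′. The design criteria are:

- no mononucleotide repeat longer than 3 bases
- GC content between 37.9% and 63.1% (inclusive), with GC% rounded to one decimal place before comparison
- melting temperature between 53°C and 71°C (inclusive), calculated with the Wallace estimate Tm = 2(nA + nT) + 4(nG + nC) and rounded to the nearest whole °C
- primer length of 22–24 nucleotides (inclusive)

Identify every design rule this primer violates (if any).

Fails: homopolymer run, GC content.

Base counts: A=9, T=6, G=3, C=5 (length 23).
homopolymer run: longest run = 4, exceeds 3 ✗
GC content: GC 8/23 = 34.8%, outside 37.9–63.1% ✗
Tm: Tm = 2·15 + 4·8 = 62°C ✓
length: length 23 ✓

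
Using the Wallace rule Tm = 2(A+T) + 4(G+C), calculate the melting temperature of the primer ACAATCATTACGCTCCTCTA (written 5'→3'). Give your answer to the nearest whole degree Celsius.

56°C

Base counts: A=6, T=6, G=1, C=7 (length 20).
Tm = 2·(6+6) + 4·(1+7) = 2·12 + 4·8 = 24 + 32 = 56°C.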